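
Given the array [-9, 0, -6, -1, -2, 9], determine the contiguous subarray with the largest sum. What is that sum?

Using Kadane's algorithm on [-9, 0, -6, -1, -2, 9]:

Scanning through the array:
Position 1 (value 0): max_ending_here = 0, max_so_far = 0
Position 2 (value -6): max_ending_here = -6, max_so_far = 0
Position 3 (value -1): max_ending_here = -1, max_so_far = 0
Position 4 (value -2): max_ending_here = -2, max_so_far = 0
Position 5 (value 9): max_ending_here = 9, max_so_far = 9

Maximum subarray: [9]
Maximum sum: 9

The maximum subarray is [9] with sum 9. This subarray runs from index 5 to index 5.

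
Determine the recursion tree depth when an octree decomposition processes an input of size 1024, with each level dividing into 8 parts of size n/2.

For divide and conquer with division factor 2:

Problem sizes at each level:
Level 0: 1024
Level 1: 512
Level 2: 256
Level 3: 128
Level 4: 64
Level 5: 32
Level 6: 16
Level 7: 8
Level 8: 4
Level 9: 2
Level 10: 1

The root is level 0 and the size-1 base case is level 10 (the tree spans levels 0 through 10, i.e. 11 levels counting the root), so the depth is the number of divisions: log_2(1024) = 10

The recursion tree depth is log_2(1024) = 10. At each level, the problem size is divided by 2, so it takes 10 divisions to reduce to a base case of size 1. The algorithm makes 8 recursive calls at each level.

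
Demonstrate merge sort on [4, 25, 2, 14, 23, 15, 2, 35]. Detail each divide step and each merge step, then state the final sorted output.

Merge sort trace:

Split: [4, 25, 2, 14, 23, 15, 2, 35] -> [4, 25, 2, 14] and [23, 15, 2, 35]
  Split: [4, 25, 2, 14] -> [4, 25] and [2, 14]
    Split: [4, 25] -> [4] and [25]
    Merge: [4] + [25] -> [4, 25]
    Split: [2, 14] -> [2] and [14]
    Merge: [2] + [14] -> [2, 14]
  Merge: [4, 25] + [2, 14] -> [2, 4, 14, 25]
  Split: [23, 15, 2, 35] -> [23, 15] and [2, 35]
    Split: [23, 15] -> [23] and [15]
    Merge: [23] + [15] -> [15, 23]
    Split: [2, 35] -> [2] and [35]
    Merge: [2] + [35] -> [2, 35]
  Merge: [15, 23] + [2, 35] -> [2, 15, 23, 35]
Merge: [2, 4, 14, 25] + [2, 15, 23, 35] -> [2, 2, 4, 14, 15, 23, 25, 35]

Final sorted array: [2, 2, 4, 14, 15, 23, 25, 35]

The merge sort proceeds by recursively splitting the array and merging sorted halves.
After all merges, the sorted array is [2, 2, 4, 14, 15, 23, 25, 35].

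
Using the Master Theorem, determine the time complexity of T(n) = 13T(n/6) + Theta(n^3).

Master Theorem for T(n) = 13T(n/6) + O(n^3):

a = 13, b = 6, c = 3
log_b(a) = log_6(13) = 1.4315

Case 3: c = 3 > log_6(13) = 1.4315
T(n) = O(n^3) = O(n^3)

For T(n) = 13T(n/6) + O(n^3): log_6(13) = 1.4315. This is Case 3 of the Master Theorem (c > log_b(a), work dominated by root), giving O(n^3).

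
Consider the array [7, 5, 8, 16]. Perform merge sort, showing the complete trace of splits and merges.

Merge sort trace:

Split: [7, 5, 8, 16] -> [7, 5] and [8, 16]
  Split: [7, 5] -> [7] and [5]
  Merge: [7] + [5] -> [5, 7]
  Split: [8, 16] -> [8] and [16]
  Merge: [8] + [16] -> [8, 16]
Merge: [5, 7] + [8, 16] -> [5, 7, 8, 16]

Final sorted array: [5, 7, 8, 16]

The merge sort proceeds by recursively splitting the array and merging sorted halves.
After all merges, the sorted array is [5, 7, 8, 16].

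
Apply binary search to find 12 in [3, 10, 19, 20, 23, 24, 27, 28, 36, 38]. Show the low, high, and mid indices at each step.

Binary search for 12 in [3, 10, 19, 20, 23, 24, 27, 28, 36, 38]:

lo=0, hi=9, mid=4, arr[mid]=23 -> 23 > 12, search left half
lo=0, hi=3, mid=1, arr[mid]=10 -> 10 < 12, search right half
lo=2, hi=3, mid=2, arr[mid]=19 -> 19 > 12, search left half
lo=2 > hi=1, target 12 not found

Binary search determines that 12 is not in the array after 3 comparisons. The search space was exhausted without finding the target.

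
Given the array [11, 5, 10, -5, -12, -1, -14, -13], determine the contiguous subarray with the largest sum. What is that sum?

Using Kadane's algorithm on [11, 5, 10, -5, -12, -1, -14, -13]:

Scanning through the array:
Position 1 (value 5): max_ending_here = 16, max_so_far = 16
Position 2 (value 10): max_ending_here = 26, max_so_far = 26
Position 3 (value -5): max_ending_here = 21, max_so_far = 26
Position 4 (value -12): max_ending_here = 9, max_so_far = 26
Position 5 (value -1): max_ending_here = 8, max_so_far = 26
Position 6 (value -14): max_ending_here = -6, max_so_far = 26
Position 7 (value -13): max_ending_here = -13, max_so_far = 26

Maximum subarray: [11, 5, 10]
Maximum sum: 26

The maximum subarray is [11, 5, 10] with sum 26. This subarray runs from index 0 to index 2.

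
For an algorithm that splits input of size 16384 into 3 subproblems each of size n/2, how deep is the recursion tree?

For divide and conquer with division factor 2:

Problem sizes at each level:
Level 0: 16384
Level 1: 8192
Level 2: 4096
Level 3: 2048
Level 4: 1024
Level 5: 512
Level 6: 256
Level 7: 128
Level 8: 64
Level 9: 32
Level 10: 16
Level 11: 8
Level 12: 4
Level 13: 2
Level 14: 1

The root is level 0 and the size-1 base case is level 14 (the tree spans levels 0 through 14, i.e. 15 levels counting the root), so the depth is the number of divisions: log_2(16384) = 14

The recursion tree depth is log_2(16384) = 14. At each level, the problem size is divided by 2, so it takes 14 divisions to reduce to a base case of size 1. The algorithm makes 3 recursive calls at each level.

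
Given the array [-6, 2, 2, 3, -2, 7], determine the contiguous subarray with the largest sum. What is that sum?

Using Kadane's algorithm on [-6, 2, 2, 3, -2, 7]:

Scanning through the array:
Position 1 (value 2): max_ending_here = 2, max_so_far = 2
Position 2 (value 2): max_ending_here = 4, max_so_far = 4
Position 3 (value 3): max_ending_here = 7, max_so_far = 7
Position 4 (value -2): max_ending_here = 5, max_so_far = 7
Position 5 (value 7): max_ending_here = 12, max_so_far = 12

Maximum subarray: [2, 2, 3, -2, 7]
Maximum sum: 12

The maximum subarray is [2, 2, 3, -2, 7] with sum 12. This subarray runs from index 1 to index 5.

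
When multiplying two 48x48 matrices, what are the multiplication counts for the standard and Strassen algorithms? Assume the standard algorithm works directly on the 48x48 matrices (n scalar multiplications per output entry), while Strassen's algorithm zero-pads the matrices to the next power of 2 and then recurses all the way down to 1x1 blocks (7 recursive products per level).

Matrix multiplication for 48x48 matrices:

Strassen's algorithm requires power-of-2 dimensions. Pad 48x48 to 64x64 (next power of 2).

Standard algorithm: 48^3 = 110592 multiplications
Strassen's algorithm: 7^(log2(64)) = 7^6 = 117649 multiplications
Difference: 110592 - 117649 = -7057 (Strassen uses MORE here due to padding overhead — for small or just-over-power-of-2 n, padding can outweigh the per-level savings)

Standard: 110592 multiplications (48^3). Strassen: 117649 multiplications (7^6, after padding to 64x64). Strassen reduces 8 recursive multiplications to 7 at each level.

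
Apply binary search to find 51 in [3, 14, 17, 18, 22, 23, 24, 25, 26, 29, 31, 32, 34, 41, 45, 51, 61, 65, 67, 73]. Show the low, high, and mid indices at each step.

Binary search for 51 in [3, 14, 17, 18, 22, 23, 24, 25, 26, 29, 31, 32, 34, 41, 45, 51, 61, 65, 67, 73]:

lo=0, hi=19, mid=9, arr[mid]=29 -> 29 < 51, search right half
lo=10, hi=19, mid=14, arr[mid]=45 -> 45 < 51, search right half
lo=15, hi=19, mid=17, arr[mid]=65 -> 65 > 51, search left half
lo=15, hi=16, mid=15, arr[mid]=51 -> Found target at index 15!

Binary search finds 51 at index 15 after 4 comparisons. The search repeatedly halves the search space by comparing with the middle element.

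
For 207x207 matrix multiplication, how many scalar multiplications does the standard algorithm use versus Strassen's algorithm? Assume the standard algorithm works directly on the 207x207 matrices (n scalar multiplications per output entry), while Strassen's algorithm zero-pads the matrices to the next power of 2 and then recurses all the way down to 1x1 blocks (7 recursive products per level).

Matrix multiplication for 207x207 matrices:

Strassen's algorithm requires power-of-2 dimensions. Pad 207x207 to 256x256 (next power of 2).

Standard algorithm: 207^3 = 8869743 multiplications
Strassen's algorithm: 7^(log2(256)) = 7^8 = 5764801 multiplications
Savings: 8869743 - 5764801 = 3104942 multiplications

Standard: 8869743 multiplications (207^3). Strassen: 5764801 multiplications (7^8, after padding to 256x256). Strassen reduces 8 recursive multiplications to 7 at each level.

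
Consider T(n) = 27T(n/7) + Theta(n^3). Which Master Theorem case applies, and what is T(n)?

Master Theorem for T(n) = 27T(n/7) + O(n^3):

a = 27, b = 7, c = 3
log_b(a) = log_7(27) = 1.6937

Case 3: c = 3 > log_7(27) = 1.6937
T(n) = O(n^3) = O(n^3)

For T(n) = 27T(n/7) + O(n^3): log_7(27) = 1.6937. This is Case 3 of the Master Theorem (c > log_b(a), work dominated by root), giving O(n^3).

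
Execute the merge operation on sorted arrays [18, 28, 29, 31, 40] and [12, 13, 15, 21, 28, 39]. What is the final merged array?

Merging process:

Compare 18 vs 12: take 12 from right. Merged: [12]
Compare 18 vs 13: take 13 from right. Merged: [12, 13]
Compare 18 vs 15: take 15 from right. Merged: [12, 13, 15]
Compare 18 vs 21: take 18 from left. Merged: [12, 13, 15, 18]
Compare 28 vs 21: take 21 from right. Merged: [12, 13, 15, 18, 21]
Compare 28 vs 28: take 28 from left. Merged: [12, 13, 15, 18, 21, 28]
Compare 29 vs 28: take 28 from right. Merged: [12, 13, 15, 18, 21, 28, 28]
Compare 29 vs 39: take 29 from left. Merged: [12, 13, 15, 18, 21, 28, 28, 29]
Compare 31 vs 39: take 31 from left. Merged: [12, 13, 15, 18, 21, 28, 28, 29, 31]
Compare 40 vs 39: take 39 from right. Merged: [12, 13, 15, 18, 21, 28, 28, 29, 31, 39]
Append remaining from left: [40]. Merged: [12, 13, 15, 18, 21, 28, 28, 29, 31, 39, 40]

Final merged array: [12, 13, 15, 18, 21, 28, 28, 29, 31, 39, 40]
Total comparisons: 10

The merged array is [12, 13, 15, 18, 21, 28, 28, 29, 31, 39, 40], requiring 10 comparisons. The merge step runs in O(n) time where n is the total number of elements.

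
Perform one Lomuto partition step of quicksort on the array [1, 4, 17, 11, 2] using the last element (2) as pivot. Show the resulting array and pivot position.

Lomuto partition with pivot = 2:

Initial array: [1, 4, 17, 11, 2]

arr[0]=1 <= 2: swap with position 0, array becomes [1, 4, 17, 11, 2]
arr[1]=4 > 2: no swap
arr[2]=17 > 2: no swap
arr[3]=11 > 2: no swap

Place pivot at position 1: [1, 2, 17, 11, 4]
Pivot position: 1

After partitioning with pivot 2, the array becomes [1, 2, 17, 11, 4]. The pivot is placed at index 1. All elements to the left of the pivot are <= 2, and all elements to the right are > 2.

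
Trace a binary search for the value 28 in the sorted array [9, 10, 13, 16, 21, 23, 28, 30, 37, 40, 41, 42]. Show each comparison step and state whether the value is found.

Binary search for 28 in [9, 10, 13, 16, 21, 23, 28, 30, 37, 40, 41, 42]:

lo=0, hi=11, mid=5, arr[mid]=23 -> 23 < 28, search right half
lo=6, hi=11, mid=8, arr[mid]=37 -> 37 > 28, search left half
lo=6, hi=7, mid=6, arr[mid]=28 -> Found target at index 6!

Binary search finds 28 at index 6 after 3 comparisons. The search repeatedly halves the search space by comparing with the middle element.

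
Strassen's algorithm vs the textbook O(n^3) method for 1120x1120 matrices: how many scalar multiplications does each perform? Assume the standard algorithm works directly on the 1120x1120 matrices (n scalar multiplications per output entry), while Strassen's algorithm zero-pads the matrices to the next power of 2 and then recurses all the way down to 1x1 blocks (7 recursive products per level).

Matrix multiplication for 1120x1120 matrices:

Strassen's algorithm requires power-of-2 dimensions. Pad 1120x1120 to 2048x2048 (next power of 2).

Standard algorithm: 1120^3 = 1404928000 multiplications
Strassen's algorithm: 7^(log2(2048)) = 7^11 = 1977326743 multiplications
Difference: 1404928000 - 1977326743 = -572398743 (Strassen uses MORE here due to padding overhead — for small or just-over-power-of-2 n, padding can outweigh the per-level savings)

Standard: 1404928000 multiplications (1120^3). Strassen: 1977326743 multiplications (7^11, after padding to 2048x2048). Strassen reduces 8 recursive multiplications to 7 at each level.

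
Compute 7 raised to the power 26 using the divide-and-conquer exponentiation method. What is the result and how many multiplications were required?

Computing 7^26 by squaring (build up from 7^1; each line after the first costs one multiplication):

7^1 = 7
7^2 = (7^1)^2 = 7^2 = 49
7^3 = 7 * 7^2 = 7 * 49 = 343
7^6 = (7^3)^2 = 343^2 = 117649
7^12 = (7^6)^2 = 117649^2 = 13841287201
7^13 = 7 * 7^12 = 7 * 13841287201 = 96889010407
7^26 = (7^13)^2 = 96889010407^2 = 9387480337647754305649

Result: 9387480337647754305649
Multiplications needed: 6 (6 lines after 7^1)

7^26 = 9387480337647754305649. Using exponentiation by squaring, this requires 6 multiplications. The key idea: if the exponent is even, square the half-power; if odd, multiply by the base once.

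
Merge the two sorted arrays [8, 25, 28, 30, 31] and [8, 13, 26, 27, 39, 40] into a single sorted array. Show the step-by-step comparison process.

Merging process:

Compare 8 vs 8: take 8 from left. Merged: [8]
Compare 25 vs 8: take 8 from right. Merged: [8, 8]
Compare 25 vs 13: take 13 from right. Merged: [8, 8, 13]
Compare 25 vs 26: take 25 from left. Merged: [8, 8, 13, 25]
Compare 28 vs 26: take 26 from right. Merged: [8, 8, 13, 25, 26]
Compare 28 vs 27: take 27 from right. Merged: [8, 8, 13, 25, 26, 27]
Compare 28 vs 39: take 28 from left. Merged: [8, 8, 13, 25, 26, 27, 28]
Compare 30 vs 39: take 30 from left. Merged: [8, 8, 13, 25, 26, 27, 28, 30]
Compare 31 vs 39: take 31 from left. Merged: [8, 8, 13, 25, 26, 27, 28, 30, 31]
Append remaining from right: [39, 40]. Merged: [8, 8, 13, 25, 26, 27, 28, 30, 31, 39, 40]

Final merged array: [8, 8, 13, 25, 26, 27, 28, 30, 31, 39, 40]
Total comparisons: 9

The merged array is [8, 8, 13, 25, 26, 27, 28, 30, 31, 39, 40], requiring 9 comparisons. The merge step runs in O(n) time where n is the total number of elements.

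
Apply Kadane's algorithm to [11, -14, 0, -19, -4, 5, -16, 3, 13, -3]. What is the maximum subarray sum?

Using Kadane's algorithm on [11, -14, 0, -19, -4, 5, -16, 3, 13, -3]:

Scanning through the array:
Position 1 (value -14): max_ending_here = -3, max_so_far = 11
Position 2 (value 0): max_ending_here = 0, max_so_far = 11
Position 3 (value -19): max_ending_here = -19, max_so_far = 11
Position 4 (value -4): max_ending_here = -4, max_so_far = 11
Position 5 (value 5): max_ending_here = 5, max_so_far = 11
Position 6 (value -16): max_ending_here = -11, max_so_far = 11
Position 7 (value 3): max_ending_here = 3, max_so_far = 11
Position 8 (value 13): max_ending_here = 16, max_so_far = 16
Position 9 (value -3): max_ending_here = 13, max_so_far = 16

Maximum subarray: [3, 13]
Maximum sum: 16

The maximum subarray is [3, 13] with sum 16. This subarray runs from index 7 to index 8.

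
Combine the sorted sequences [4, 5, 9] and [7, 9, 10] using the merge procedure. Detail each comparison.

Merging process:

Compare 4 vs 7: take 4 from left. Merged: [4]
Compare 5 vs 7: take 5 from left. Merged: [4, 5]
Compare 9 vs 7: take 7 from right. Merged: [4, 5, 7]
Compare 9 vs 9: take 9 from left. Merged: [4, 5, 7, 9]
Append remaining from right: [9, 10]. Merged: [4, 5, 7, 9, 9, 10]

Final merged array: [4, 5, 7, 9, 9, 10]
Total comparisons: 4

The merged array is [4, 5, 7, 9, 9, 10], requiring 4 comparisons. The merge step runs in O(n) time where n is the total number of elements.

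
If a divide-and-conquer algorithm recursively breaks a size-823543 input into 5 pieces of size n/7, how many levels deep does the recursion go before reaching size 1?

For divide and conquer with division factor 7:

Problem sizes at each level:
Level 0: 823543
Level 1: 117649
Level 2: 16807
Level 3: 2401
Level 4: 343
Level 5: 49
Level 6: 7
Level 7: 1

The root is level 0 and the size-1 base case is level 7 (the tree spans levels 0 through 7, i.e. 8 levels counting the root), so the depth is the number of divisions: log_7(823543) = 7

The recursion tree depth is log_7(823543) = 7. At each level, the problem size is divided by 7, so it takes 7 divisions to reduce to a base case of size 1. The algorithm makes 5 recursive calls at each level.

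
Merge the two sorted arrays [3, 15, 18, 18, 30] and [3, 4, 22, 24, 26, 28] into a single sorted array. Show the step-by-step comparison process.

Merging process:

Compare 3 vs 3: take 3 from left. Merged: [3]
Compare 15 vs 3: take 3 from right. Merged: [3, 3]
Compare 15 vs 4: take 4 from right. Merged: [3, 3, 4]
Compare 15 vs 22: take 15 from left. Merged: [3, 3, 4, 15]
Compare 18 vs 22: take 18 from left. Merged: [3, 3, 4, 15, 18]
Compare 18 vs 22: take 18 from left. Merged: [3, 3, 4, 15, 18, 18]
Compare 30 vs 22: take 22 from right. Merged: [3, 3, 4, 15, 18, 18, 22]
Compare 30 vs 24: take 24 from right. Merged: [3, 3, 4, 15, 18, 18, 22, 24]
Compare 30 vs 26: take 26 from right. Merged: [3, 3, 4, 15, 18, 18, 22, 24, 26]
Compare 30 vs 28: take 28 from right. Merged: [3, 3, 4, 15, 18, 18, 22, 24, 26, 28]
Append remaining from left: [30]. Merged: [3, 3, 4, 15, 18, 18, 22, 24, 26, 28, 30]

Final merged array: [3, 3, 4, 15, 18, 18, 22, 24, 26, 28, 30]
Total comparisons: 10

The merged array is [3, 3, 4, 15, 18, 18, 22, 24, 26, 28, 30], requiring 10 comparisons. The merge step runs in O(n) time where n is the total number of elements.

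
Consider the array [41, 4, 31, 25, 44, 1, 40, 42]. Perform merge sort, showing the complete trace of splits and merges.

Merge sort trace:

Split: [41, 4, 31, 25, 44, 1, 40, 42] -> [41, 4, 31, 25] and [44, 1, 40, 42]
  Split: [41, 4, 31, 25] -> [41, 4] and [31, 25]
    Split: [41, 4] -> [41] and [4]
    Merge: [41] + [4] -> [4, 41]
    Split: [31, 25] -> [31] and [25]
    Merge: [31] + [25] -> [25, 31]
  Merge: [4, 41] + [25, 31] -> [4, 25, 31, 41]
  Split: [44, 1, 40, 42] -> [44, 1] and [40, 42]
    Split: [44, 1] -> [44] and [1]
    Merge: [44] + [1] -> [1, 44]
    Split: [40, 42] -> [40] and [42]
    Merge: [40] + [42] -> [40, 42]
  Merge: [1, 44] + [40, 42] -> [1, 40, 42, 44]
Merge: [4, 25, 31, 41] + [1, 40, 42, 44] -> [1, 4, 25, 31, 40, 41, 42, 44]

Final sorted array: [1, 4, 25, 31, 40, 41, 42, 44]

The merge sort proceeds by recursively splitting the array and merging sorted halves.
After all merges, the sorted array is [1, 4, 25, 31, 40, 41, 42, 44].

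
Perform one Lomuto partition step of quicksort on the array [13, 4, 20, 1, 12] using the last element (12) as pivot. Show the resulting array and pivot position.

Lomuto partition with pivot = 12:

Initial array: [13, 4, 20, 1, 12]

arr[0]=13 > 12: no swap
arr[1]=4 <= 12: swap with position 0, array becomes [4, 13, 20, 1, 12]
arr[2]=20 > 12: no swap
arr[3]=1 <= 12: swap with position 1, array becomes [4, 1, 20, 13, 12]

Place pivot at position 2: [4, 1, 12, 13, 20]
Pivot position: 2

After partitioning with pivot 12, the array becomes [4, 1, 12, 13, 20]. The pivot is placed at index 2. All elements to the left of the pivot are <= 12, and all elements to the right are > 12.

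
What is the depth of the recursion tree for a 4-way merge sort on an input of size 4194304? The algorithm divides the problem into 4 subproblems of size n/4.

For divide and conquer with division factor 4:

Problem sizes at each level:
Level 0: 4194304
Level 1: 1048576
Level 2: 262144
Level 3: 65536
Level 4: 16384
Level 5: 4096
Level 6: 1024
Level 7: 256
Level 8: 64
Level 9: 16
Level 10: 4
Level 11: 1

The root is level 0 and the size-1 base case is level 11 (the tree spans levels 0 through 11, i.e. 12 levels counting the root), so the depth is the number of divisions: log_4(4194304) = 11

The recursion tree depth is log_4(4194304) = 11. At each level, the problem size is divided by 4, so it takes 11 divisions to reduce to a base case of size 1. The algorithm makes 4 recursive calls at each level.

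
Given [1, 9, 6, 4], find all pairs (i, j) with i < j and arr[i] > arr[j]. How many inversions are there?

Finding inversions in [1, 9, 6, 4]:

(1, 2): arr[1]=9 > arr[2]=6
(1, 3): arr[1]=9 > arr[3]=4
(2, 3): arr[2]=6 > arr[3]=4

Total inversions: 3

The array has 3 inversion(s): (1,2), (1,3), (2,3). Each pair (i,j) satisfies i < j and arr[i] > arr[j].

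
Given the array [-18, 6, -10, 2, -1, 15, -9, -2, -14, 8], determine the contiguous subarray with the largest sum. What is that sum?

Using Kadane's algorithm on [-18, 6, -10, 2, -1, 15, -9, -2, -14, 8]:

Scanning through the array:
Position 1 (value 6): max_ending_here = 6, max_so_far = 6
Position 2 (value -10): max_ending_here = -4, max_so_far = 6
Position 3 (value 2): max_ending_here = 2, max_so_far = 6
Position 4 (value -1): max_ending_here = 1, max_so_far = 6
Position 5 (value 15): max_ending_here = 16, max_so_far = 16
Position 6 (value -9): max_ending_here = 7, max_so_far = 16
Position 7 (value -2): max_ending_here = 5, max_so_far = 16
Position 8 (value -14): max_ending_here = -9, max_so_far = 16
Position 9 (value 8): max_ending_here = 8, max_so_far = 16

Maximum subarray: [2, -1, 15]
Maximum sum: 16

The maximum subarray is [2, -1, 15] with sum 16. This subarray runs from index 3 to index 5.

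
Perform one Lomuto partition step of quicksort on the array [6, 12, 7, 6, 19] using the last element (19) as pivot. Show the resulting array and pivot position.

Lomuto partition with pivot = 19:

Initial array: [6, 12, 7, 6, 19]

arr[0]=6 <= 19: swap with position 0, array becomes [6, 12, 7, 6, 19]
arr[1]=12 <= 19: swap with position 1, array becomes [6, 12, 7, 6, 19]
arr[2]=7 <= 19: swap with position 2, array becomes [6, 12, 7, 6, 19]
arr[3]=6 <= 19: swap with position 3, array becomes [6, 12, 7, 6, 19]

Place pivot at position 4: [6, 12, 7, 6, 19]
Pivot position: 4

After partitioning with pivot 19, the array becomes [6, 12, 7, 6, 19]. The pivot is placed at index 4. All elements to the left of the pivot are <= 19, and all elements to the right are > 19.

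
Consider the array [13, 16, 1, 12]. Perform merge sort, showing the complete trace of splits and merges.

Merge sort trace:

Split: [13, 16, 1, 12] -> [13, 16] and [1, 12]
  Split: [13, 16] -> [13] and [16]
  Merge: [13] + [16] -> [13, 16]
  Split: [1, 12] -> [1] and [12]
  Merge: [1] + [12] -> [1, 12]
Merge: [13, 16] + [1, 12] -> [1, 12, 13, 16]

Final sorted array: [1, 12, 13, 16]

The merge sort proceeds by recursively splitting the array and merging sorted halves.
After all merges, the sorted array is [1, 12, 13, 16].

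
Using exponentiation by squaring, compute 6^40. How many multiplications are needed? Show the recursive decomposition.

Computing 6^40 by squaring (build up from 6^1; each line after the first costs one multiplication):

6^1 = 6
6^2 = (6^1)^2 = 6^2 = 36
6^4 = (6^2)^2 = 36^2 = 1296
6^5 = 6 * 6^4 = 6 * 1296 = 7776
6^10 = (6^5)^2 = 7776^2 = 60466176
6^20 = (6^10)^2 = 60466176^2 = 3656158440062976
6^40 = (6^20)^2 = 3656158440062976^2 = 13367494538843734067838845976576

Result: 13367494538843734067838845976576
Multiplications needed: 6 (6 lines after 6^1)

6^40 = 13367494538843734067838845976576. Using exponentiation by squaring, this requires 6 multiplications. The key idea: if the exponent is even, square the half-power; if odd, multiply by the base once.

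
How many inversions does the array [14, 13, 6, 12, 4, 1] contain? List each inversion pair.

Finding inversions in [14, 13, 6, 12, 4, 1]:

(0, 1): arr[0]=14 > arr[1]=13
(0, 2): arr[0]=14 > arr[2]=6
(0, 3): arr[0]=14 > arr[3]=12
(0, 4): arr[0]=14 > arr[4]=4
(0, 5): arr[0]=14 > arr[5]=1
(1, 2): arr[1]=13 > arr[2]=6
(1, 3): arr[1]=13 > arr[3]=12
(1, 4): arr[1]=13 > arr[4]=4
(1, 5): arr[1]=13 > arr[5]=1
(2, 4): arr[2]=6 > arr[4]=4
(2, 5): arr[2]=6 > arr[5]=1
(3, 4): arr[3]=12 > arr[4]=4
(3, 5): arr[3]=12 > arr[5]=1
(4, 5): arr[4]=4 > arr[5]=1

Total inversions: 14

The array has 14 inversion(s): (0,1), (0,2), (0,3), (0,4), (0,5), (1,2), (1,3), (1,4), (1,5), (2,4), (2,5), (3,4), (3,5), (4,5). Each pair (i,j) satisfies i < j and arr[i] > arr[j].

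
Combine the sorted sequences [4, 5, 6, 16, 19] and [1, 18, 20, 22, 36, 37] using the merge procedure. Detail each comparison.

Merging process:

Compare 4 vs 1: take 1 from right. Merged: [1]
Compare 4 vs 18: take 4 from left. Merged: [1, 4]
Compare 5 vs 18: take 5 from left. Merged: [1, 4, 5]
Compare 6 vs 18: take 6 from left. Merged: [1, 4, 5, 6]
Compare 16 vs 18: take 16 from left. Merged: [1, 4, 5, 6, 16]
Compare 19 vs 18: take 18 from right. Merged: [1, 4, 5, 6, 16, 18]
Compare 19 vs 20: take 19 from left. Merged: [1, 4, 5, 6, 16, 18, 19]
Append remaining from right: [20, 22, 36, 37]. Merged: [1, 4, 5, 6, 16, 18, 19, 20, 22, 36, 37]

Final merged array: [1, 4, 5, 6, 16, 18, 19, 20, 22, 36, 37]
Total comparisons: 7

The merged array is [1, 4, 5, 6, 16, 18, 19, 20, 22, 36, 37], requiring 7 comparisons. The merge step runs in O(n) time where n is the total number of elements.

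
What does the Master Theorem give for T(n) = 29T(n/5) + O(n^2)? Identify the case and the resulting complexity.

Master Theorem for T(n) = 29T(n/5) + O(n^2):

a = 29, b = 5, c = 2
log_b(a) = log_5(29) = 2.0922

Case 1: c = 2 < log_5(29) = 2.0922
T(n) = O(n^(log_5 29))

For T(n) = 29T(n/5) + O(n^2): log_5(29) = 2.0922. This is Case 1 of the Master Theorem (c < log_b(a), work dominated by leaves), giving O(n^(log_5 29)).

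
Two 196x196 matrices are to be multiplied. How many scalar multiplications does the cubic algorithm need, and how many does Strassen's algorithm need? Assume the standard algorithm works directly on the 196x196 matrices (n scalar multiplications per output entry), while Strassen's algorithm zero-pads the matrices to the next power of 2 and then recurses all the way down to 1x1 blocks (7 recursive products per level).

Matrix multiplication for 196x196 matrices:

Strassen's algorithm requires power-of-2 dimensions. Pad 196x196 to 256x256 (next power of 2).

Standard algorithm: 196^3 = 7529536 multiplications
Strassen's algorithm: 7^(log2(256)) = 7^8 = 5764801 multiplications
Savings: 7529536 - 5764801 = 1764735 multiplications

Standard: 7529536 multiplications (196^3). Strassen: 5764801 multiplications (7^8, after padding to 256x256). Strassen reduces 8 recursive multiplications to 7 at each level.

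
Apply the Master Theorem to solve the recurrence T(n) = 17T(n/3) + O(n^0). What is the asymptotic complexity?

Master Theorem for T(n) = 17T(n/3) + O(n^0):

a = 17, b = 3, c = 0
log_b(a) = log_3(17) = 2.5789

Case 1: c = 0 < log_3(17) = 2.5789
T(n) = O(n^(log_3 17))

For T(n) = 17T(n/3) + O(n^0): log_3(17) = 2.5789. This is Case 1 of the Master Theorem (c < log_b(a), work dominated by leaves), giving O(n^(log_3 17)).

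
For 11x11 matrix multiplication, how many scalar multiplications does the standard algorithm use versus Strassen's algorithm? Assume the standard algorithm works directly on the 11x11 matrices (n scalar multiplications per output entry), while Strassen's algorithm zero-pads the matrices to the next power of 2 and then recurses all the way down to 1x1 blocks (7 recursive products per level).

Matrix multiplication for 11x11 matrices:

Strassen's algorithm requires power-of-2 dimensions. Pad 11x11 to 16x16 (next power of 2).

Standard algorithm: 11^3 = 1331 multiplications
Strassen's algorithm: 7^(log2(16)) = 7^4 = 2401 multiplications
Difference: 1331 - 2401 = -1070 (Strassen uses MORE here due to padding overhead — for small or just-over-power-of-2 n, padding can outweigh the per-level savings)

Standard: 1331 multiplications (11^3). Strassen: 2401 multiplications (7^4, after padding to 16x16). Strassen reduces 8 recursive multiplications to 7 at each level.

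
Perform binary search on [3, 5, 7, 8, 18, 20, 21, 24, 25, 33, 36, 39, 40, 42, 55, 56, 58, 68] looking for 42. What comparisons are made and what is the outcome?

Binary search for 42 in [3, 5, 7, 8, 18, 20, 21, 24, 25, 33, 36, 39, 40, 42, 55, 56, 58, 68]:

lo=0, hi=17, mid=8, arr[mid]=25 -> 25 < 42, search right half
lo=9, hi=17, mid=13, arr[mid]=42 -> Found target at index 13!

Binary search finds 42 at index 13 after 2 comparisons. The search repeatedly halves the search space by comparing with the middle element.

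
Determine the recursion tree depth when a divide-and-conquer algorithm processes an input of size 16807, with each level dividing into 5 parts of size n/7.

For divide and conquer with division factor 7:

Problem sizes at each level:
Level 0: 16807
Level 1: 2401
Level 2: 343
Level 3: 49
Level 4: 7
Level 5: 1

The root is level 0 and the size-1 base case is level 5 (the tree spans levels 0 through 5, i.e. 6 levels counting the root), so the depth is the number of divisions: log_7(16807) = 5

The recursion tree depth is log_7(16807) = 5. At each level, the problem size is divided by 7, so it takes 5 divisions to reduce to a base case of size 1. The algorithm makes 5 recursive calls at each level.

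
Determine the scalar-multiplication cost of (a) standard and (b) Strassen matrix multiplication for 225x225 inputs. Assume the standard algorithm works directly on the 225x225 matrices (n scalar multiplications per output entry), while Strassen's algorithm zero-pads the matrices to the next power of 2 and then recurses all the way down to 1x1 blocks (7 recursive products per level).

Matrix multiplication for 225x225 matrices:

Strassen's algorithm requires power-of-2 dimensions. Pad 225x225 to 256x256 (next power of 2).

Standard algorithm: 225^3 = 11390625 multiplications
Strassen's algorithm: 7^(log2(256)) = 7^8 = 5764801 multiplications
Savings: 11390625 - 5764801 = 5625824 multiplications

Standard: 11390625 multiplications (225^3). Strassen: 5764801 multiplications (7^8, after padding to 256x256). Strassen reduces 8 recursive multiplications to 7 at each level.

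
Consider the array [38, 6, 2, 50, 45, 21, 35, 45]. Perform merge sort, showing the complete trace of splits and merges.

Merge sort trace:

Split: [38, 6, 2, 50, 45, 21, 35, 45] -> [38, 6, 2, 50] and [45, 21, 35, 45]
  Split: [38, 6, 2, 50] -> [38, 6] and [2, 50]
    Split: [38, 6] -> [38] and [6]
    Merge: [38] + [6] -> [6, 38]
    Split: [2, 50] -> [2] and [50]
    Merge: [2] + [50] -> [2, 50]
  Merge: [6, 38] + [2, 50] -> [2, 6, 38, 50]
  Split: [45, 21, 35, 45] -> [45, 21] and [35, 45]
    Split: [45, 21] -> [45] and [21]
    Merge: [45] + [21] -> [21, 45]
    Split: [35, 45] -> [35] and [45]
    Merge: [35] + [45] -> [35, 45]
  Merge: [21, 45] + [35, 45] -> [21, 35, 45, 45]
Merge: [2, 6, 38, 50] + [21, 35, 45, 45] -> [2, 6, 21, 35, 38, 45, 45, 50]

Final sorted array: [2, 6, 21, 35, 38, 45, 45, 50]

The merge sort proceeds by recursively splitting the array and merging sorted halves.
After all merges, the sorted array is [2, 6, 21, 35, 38, 45, 45, 50].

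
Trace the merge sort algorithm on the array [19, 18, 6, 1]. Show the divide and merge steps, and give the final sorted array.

Merge sort trace:

Split: [19, 18, 6, 1] -> [19, 18] and [6, 1]
  Split: [19, 18] -> [19] and [18]
  Merge: [19] + [18] -> [18, 19]
  Split: [6, 1] -> [6] and [1]
  Merge: [6] + [1] -> [1, 6]
Merge: [18, 19] + [1, 6] -> [1, 6, 18, 19]

Final sorted array: [1, 6, 18, 19]

The merge sort proceeds by recursively splitting the array and merging sorted halves.
After all merges, the sorted array is [1, 6, 18, 19].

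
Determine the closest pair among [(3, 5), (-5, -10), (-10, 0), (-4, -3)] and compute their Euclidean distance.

Computing all pairwise distances among 4 points:

d((3, 5), (-5, -10)) = 17.0
d((3, 5), (-10, 0)) = 13.9284
d((3, 5), (-4, -3)) = 10.6301
d((-5, -10), (-10, 0)) = 11.1803
d((-5, -10), (-4, -3)) = 7.0711
d((-10, 0), (-4, -3)) = 6.7082 <-- minimum

Closest pair: (-10, 0) and (-4, -3) with distance 6.7082

The closest pair is (-10, 0) and (-4, -3) with Euclidean distance 6.7082. For 4 points, brute-force pairwise comparison is shown above. For large n, the divide-and-conquer algorithm (sort by x, recurse on halves, check the dividing strip) achieves O(n log n).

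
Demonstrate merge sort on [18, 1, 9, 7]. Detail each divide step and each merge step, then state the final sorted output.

Merge sort trace:

Split: [18, 1, 9, 7] -> [18, 1] and [9, 7]
  Split: [18, 1] -> [18] and [1]
  Merge: [18] + [1] -> [1, 18]
  Split: [9, 7] -> [9] and [7]
  Merge: [9] + [7] -> [7, 9]
Merge: [1, 18] + [7, 9] -> [1, 7, 9, 18]

Final sorted array: [1, 7, 9, 18]

The merge sort proceeds by recursively splitting the array and merging sorted halves.
After all merges, the sorted array is [1, 7, 9, 18].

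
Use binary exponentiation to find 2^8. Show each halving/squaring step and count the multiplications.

Computing 2^8 by squaring (build up from 2^1; each line after the first costs one multiplication):

2^1 = 2
2^2 = (2^1)^2 = 2^2 = 4
2^4 = (2^2)^2 = 4^2 = 16
2^8 = (2^4)^2 = 16^2 = 256

Result: 256
Multiplications needed: 3 (3 lines after 2^1)

2^8 = 256. Using exponentiation by squaring, this requires 3 multiplications. The key idea: if the exponent is even, square the half-power; if odd, multiply by the base once.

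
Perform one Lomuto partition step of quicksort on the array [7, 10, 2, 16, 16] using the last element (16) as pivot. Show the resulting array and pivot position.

Lomuto partition with pivot = 16:

Initial array: [7, 10, 2, 16, 16]

arr[0]=7 <= 16: swap with position 0, array becomes [7, 10, 2, 16, 16]
arr[1]=10 <= 16: swap with position 1, array becomes [7, 10, 2, 16, 16]
arr[2]=2 <= 16: swap with position 2, array becomes [7, 10, 2, 16, 16]
arr[3]=16 <= 16: swap with position 3, array becomes [7, 10, 2, 16, 16]

Place pivot at position 4: [7, 10, 2, 16, 16]
Pivot position: 4

After partitioning with pivot 16, the array becomes [7, 10, 2, 16, 16]. The pivot is placed at index 4. All elements to the left of the pivot are <= 16, and all elements to the right are > 16.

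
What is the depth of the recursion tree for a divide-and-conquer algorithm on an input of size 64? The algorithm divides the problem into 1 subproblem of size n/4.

For divide and conquer with division factor 4:

Problem sizes at each level:
Level 0: 64
Level 1: 16
Level 2: 4
Level 3: 1

The root is level 0 and the size-1 base case is level 3 (the tree spans levels 0 through 3, i.e. 4 levels counting the root), so the depth is the number of divisions: log_4(64) = 3

The recursion tree depth is log_4(64) = 3. At each level, the problem size is divided by 4, so it takes 3 divisions to reduce to a base case of size 1. The algorithm makes 1 recursive call at each level.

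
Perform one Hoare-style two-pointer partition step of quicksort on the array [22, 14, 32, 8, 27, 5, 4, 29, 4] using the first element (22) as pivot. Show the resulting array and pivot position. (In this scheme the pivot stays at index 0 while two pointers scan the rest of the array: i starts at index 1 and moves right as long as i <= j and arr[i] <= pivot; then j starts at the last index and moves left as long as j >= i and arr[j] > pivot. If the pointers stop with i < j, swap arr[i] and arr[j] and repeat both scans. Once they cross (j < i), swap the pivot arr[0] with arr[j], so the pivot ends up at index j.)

Hoare-style two-pointer partition with pivot = 22:

Initial array: [22, 14, 32, 8, 27, 5, 4, 29, 4]

Pointers start at i = 1, j = 8.
i stops at index 2 (arr[2]=32 > 22), j stops at index 8 (arr[8]=4 <= 22): swap arr[2] and arr[8], array becomes [22, 14, 4, 8, 27, 5, 4, 29, 32]
i stops at index 4 (arr[4]=27 > 22), j stops at index 6 (arr[6]=4 <= 22): swap arr[4] and arr[6], array becomes [22, 14, 4, 8, 4, 5, 27, 29, 32]
i ends at 6, j ends at 5: the pointers have crossed (j < i), so scanning stops.

Swap pivot arr[0] with arr[5] to place pivot at position 5: [5, 14, 4, 8, 4, 22, 27, 29, 32]
Pivot position: 5

After partitioning with pivot 22, the array becomes [5, 14, 4, 8, 4, 22, 27, 29, 32]. The pivot is placed at index 5. All elements to the left of the pivot are <= 22, and all elements to the right are > 22.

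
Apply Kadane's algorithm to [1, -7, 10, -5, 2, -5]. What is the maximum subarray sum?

Using Kadane's algorithm on [1, -7, 10, -5, 2, -5]:

Scanning through the array:
Position 1 (value -7): max_ending_here = -6, max_so_far = 1
Position 2 (value 10): max_ending_here = 10, max_so_far = 10
Position 3 (value -5): max_ending_here = 5, max_so_far = 10
Position 4 (value 2): max_ending_here = 7, max_so_far = 10
Position 5 (value -5): max_ending_here = 2, max_so_far = 10

Maximum subarray: [10]
Maximum sum: 10

The maximum subarray is [10] with sum 10. This subarray runs from index 2 to index 2.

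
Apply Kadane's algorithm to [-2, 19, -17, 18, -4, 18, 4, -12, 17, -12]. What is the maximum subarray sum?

Using Kadane's algorithm on [-2, 19, -17, 18, -4, 18, 4, -12, 17, -12]:

Scanning through the array:
Position 1 (value 19): max_ending_here = 19, max_so_far = 19
Position 2 (value -17): max_ending_here = 2, max_so_far = 19
Position 3 (value 18): max_ending_here = 20, max_so_far = 20
Position 4 (value -4): max_ending_here = 16, max_so_far = 20
Position 5 (value 18): max_ending_here = 34, max_so_far = 34
Position 6 (value 4): max_ending_here = 38, max_so_far = 38
Position 7 (value -12): max_ending_here = 26, max_so_far = 38
Position 8 (value 17): max_ending_here = 43, max_so_far = 43
Position 9 (value -12): max_ending_here = 31, max_so_far = 43

Maximum subarray: [19, -17, 18, -4, 18, 4, -12, 17]
Maximum sum: 43

The maximum subarray is [19, -17, 18, -4, 18, 4, -12, 17] with sum 43. This subarray runs from index 1 to index 8.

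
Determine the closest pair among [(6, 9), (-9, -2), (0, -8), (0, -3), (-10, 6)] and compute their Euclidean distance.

Computing all pairwise distances among 5 points:

d((6, 9), (-9, -2)) = 18.6011
d((6, 9), (0, -8)) = 18.0278
d((6, 9), (0, -3)) = 13.4164
d((6, 9), (-10, 6)) = 16.2788
d((-9, -2), (0, -8)) = 10.8167
d((-9, -2), (0, -3)) = 9.0554
d((-9, -2), (-10, 6)) = 8.0623
d((0, -8), (0, -3)) = 5.0 <-- minimum
d((0, -8), (-10, 6)) = 17.2047
d((0, -3), (-10, 6)) = 13.4536

Closest pair: (0, -8) and (0, -3) with distance 5.0

The closest pair is (0, -8) and (0, -3) with Euclidean distance 5.0. For 5 points, brute-force pairwise comparison is shown above. For large n, the divide-and-conquer algorithm (sort by x, recurse on halves, check the dividing strip) achieves O(n log n).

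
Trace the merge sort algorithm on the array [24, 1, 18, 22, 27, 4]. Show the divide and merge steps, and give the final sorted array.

Merge sort trace:

Split: [24, 1, 18, 22, 27, 4] -> [24, 1, 18] and [22, 27, 4]
  Split: [24, 1, 18] -> [24] and [1, 18]
    Split: [1, 18] -> [1] and [18]
    Merge: [1] + [18] -> [1, 18]
  Merge: [24] + [1, 18] -> [1, 18, 24]
  Split: [22, 27, 4] -> [22] and [27, 4]
    Split: [27, 4] -> [27] and [4]
    Merge: [27] + [4] -> [4, 27]
  Merge: [22] + [4, 27] -> [4, 22, 27]
Merge: [1, 18, 24] + [4, 22, 27] -> [1, 4, 18, 22, 24, 27]

Final sorted array: [1, 4, 18, 22, 24, 27]

The merge sort proceeds by recursively splitting the array and merging sorted halves.
After all merges, the sorted array is [1, 4, 18, 22, 24, 27].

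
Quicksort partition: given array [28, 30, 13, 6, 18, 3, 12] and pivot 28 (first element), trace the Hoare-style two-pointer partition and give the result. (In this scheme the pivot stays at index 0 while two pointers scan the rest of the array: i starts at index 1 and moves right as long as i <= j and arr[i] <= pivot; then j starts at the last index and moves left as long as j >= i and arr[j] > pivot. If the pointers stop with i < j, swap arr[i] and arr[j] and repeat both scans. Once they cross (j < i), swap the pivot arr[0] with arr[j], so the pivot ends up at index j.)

Hoare-style two-pointer partition with pivot = 28:

Initial array: [28, 30, 13, 6, 18, 3, 12]

Pointers start at i = 1, j = 6.
i stops at index 1 (arr[1]=30 > 28), j stops at index 6 (arr[6]=12 <= 28): swap arr[1] and arr[6], array becomes [28, 12, 13, 6, 18, 3, 30]
i ends at 6, j ends at 5: the pointers have crossed (j < i), so scanning stops.

Swap pivot arr[0] with arr[5] to place pivot at position 5: [3, 12, 13, 6, 18, 28, 30]
Pivot position: 5

After partitioning with pivot 28, the array becomes [3, 12, 13, 6, 18, 28, 30]. The pivot is placed at index 5. All elements to the left of the pivot are <= 28, and all elements to the right are > 28.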